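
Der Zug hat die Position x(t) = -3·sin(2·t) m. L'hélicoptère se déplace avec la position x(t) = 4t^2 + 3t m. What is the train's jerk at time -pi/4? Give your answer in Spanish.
Partiendo de la posición x(t) = -3·sin(2·t), tomamos 3 derivadas. La derivada de la posición da la velocidad: v(t) = -6·cos(2·t). Tomando d/dt de v(t), encontramos a(t) = 12·sin(2·t). La derivada de la aceleración da la sacudida: j(t) = 24·cos(2·t). Usando j(t) = 24·cos(2·t) y sustituyendo t = -pi/4, encontramos j = 0.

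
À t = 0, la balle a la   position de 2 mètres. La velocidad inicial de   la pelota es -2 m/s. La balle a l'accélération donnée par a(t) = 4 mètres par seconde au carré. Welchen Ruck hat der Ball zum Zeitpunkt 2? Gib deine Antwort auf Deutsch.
Um dies zu lösen, müssen wir 1 Ableitung unserer Gleichung für die Beschleunigung a(t) = 4 nehmen. Durch Ableiten von der Beschleunigung erhalten wir den Ruck: j(t) = 0. Wir haben den Ruck j(t) = 0. Durch Einsetzen von t = 2: j(2) = 0.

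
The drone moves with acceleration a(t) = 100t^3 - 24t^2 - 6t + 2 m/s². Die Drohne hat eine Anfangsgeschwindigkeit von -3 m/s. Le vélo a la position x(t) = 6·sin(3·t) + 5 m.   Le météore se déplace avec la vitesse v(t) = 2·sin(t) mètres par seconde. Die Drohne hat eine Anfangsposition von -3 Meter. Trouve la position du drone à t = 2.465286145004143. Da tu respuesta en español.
Debemos encontrar la antiderivada de nuestra ecuación de la aceleración a(t) = 100·t^3 - 24·t^2 - 6·t + 2 2 veces. Tomando ∫a(t)dt y aplicando v(0) = -3, encontramos v(t) = 25·t^4 - 8·t^3 - 3·t^2 + 2·t - 3. La integral de la velocidad es la posición. Usando x(0) = -3, obtenemos x(t) = 5·t^5 - 2·t^4 - t^3 + t^2 - 3·t - 3. Usando x(t) = 5·t^5 - 2·t^4 - t^3 + t^2 - 3·t - 3 y sustituyendo t = 2.465286145004143, encontramos x = 362.132818451048.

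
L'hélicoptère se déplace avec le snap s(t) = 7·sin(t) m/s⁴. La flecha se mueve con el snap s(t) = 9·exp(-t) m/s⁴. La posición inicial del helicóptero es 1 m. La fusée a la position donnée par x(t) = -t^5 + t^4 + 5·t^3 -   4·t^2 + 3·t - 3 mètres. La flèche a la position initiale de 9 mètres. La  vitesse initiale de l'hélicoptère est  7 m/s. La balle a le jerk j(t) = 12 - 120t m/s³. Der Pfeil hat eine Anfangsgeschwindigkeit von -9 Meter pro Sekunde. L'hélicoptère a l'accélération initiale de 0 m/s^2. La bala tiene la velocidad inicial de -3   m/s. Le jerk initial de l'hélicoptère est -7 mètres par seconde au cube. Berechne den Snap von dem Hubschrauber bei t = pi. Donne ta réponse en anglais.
From the given snap equation s(t) = 7·sin(t), we substitute t = pi to get s = 0.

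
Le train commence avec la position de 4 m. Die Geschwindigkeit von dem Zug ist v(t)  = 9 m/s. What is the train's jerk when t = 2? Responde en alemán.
Wir müssen unsere Gleichung für die Geschwindigkeit v(t) = 9 2-mal ableiten. Durch Ableiten von der Geschwindigkeit erhalten wir die Beschleunigung: a(t) = 0. Die Ableitung von der Beschleunigung ergibt den Ruck: j(t) = 0. Wir haben den Ruck j(t) = 0. Durch Einsetzen von t = 2: j(2) = 0.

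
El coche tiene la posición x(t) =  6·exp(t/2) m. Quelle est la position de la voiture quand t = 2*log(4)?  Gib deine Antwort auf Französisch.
De l'équation de la position x(t) = 6·exp(t/2), nous substituons t = 2*log(4) pour obtenir x = 24.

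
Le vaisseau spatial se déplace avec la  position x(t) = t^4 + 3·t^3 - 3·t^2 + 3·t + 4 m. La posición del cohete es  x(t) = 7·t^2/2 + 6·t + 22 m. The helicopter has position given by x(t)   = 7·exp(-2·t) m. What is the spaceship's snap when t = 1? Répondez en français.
En partant de la position x(t) = t^4 + 3·t^3 - 3·t^2 + 3·t + 4, nous prenons 4 dérivées. En prenant d/dt de x(t), nous trouvons v(t) = 4·t^3 + 9·t^2 - 6·t + 3. En prenant d/dt de v(t), nous trouvons a(t) = 12·t^2 + 18·t - 6. En dérivant l'accélération, nous obtenons le jerk: j(t) = 24·t + 18. La dérivée du jerk donne le snap: s(t) = 24. Nous avons le snap s(t) = 24. En substituant t = 1: s(1) = 24.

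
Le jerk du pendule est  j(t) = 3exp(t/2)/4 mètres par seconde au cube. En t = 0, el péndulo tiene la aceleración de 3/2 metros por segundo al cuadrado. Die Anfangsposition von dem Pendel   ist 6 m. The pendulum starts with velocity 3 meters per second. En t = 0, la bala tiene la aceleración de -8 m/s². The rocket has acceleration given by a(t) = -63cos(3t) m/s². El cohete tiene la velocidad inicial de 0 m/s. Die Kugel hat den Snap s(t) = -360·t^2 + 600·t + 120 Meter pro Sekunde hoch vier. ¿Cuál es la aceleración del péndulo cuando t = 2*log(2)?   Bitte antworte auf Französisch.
En partant du jerk j(t) = 3·exp(t/2)/4, nous prenons 1 primitive. En intégrant le jerk et en utilisant la condition initiale a(0) = 3/2, nous obtenons a(t) = 3·exp(t/2)/2. En utilisant a(t) = 3·exp(t/2)/2 et en substituant t = 2*log(2), nous trouvons a = 3.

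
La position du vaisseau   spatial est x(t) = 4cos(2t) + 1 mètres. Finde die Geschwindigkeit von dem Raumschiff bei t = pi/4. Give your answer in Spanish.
Partiendo de la posición x(t) = 4·cos(2·t) + 1, tomamos 1 derivada. La derivada de la posición da la velocidad: v(t) = -8·sin(2·t). Usando v(t) = -8·sin(2·t) y sustituyendo t = pi/4, encontramos v = -8.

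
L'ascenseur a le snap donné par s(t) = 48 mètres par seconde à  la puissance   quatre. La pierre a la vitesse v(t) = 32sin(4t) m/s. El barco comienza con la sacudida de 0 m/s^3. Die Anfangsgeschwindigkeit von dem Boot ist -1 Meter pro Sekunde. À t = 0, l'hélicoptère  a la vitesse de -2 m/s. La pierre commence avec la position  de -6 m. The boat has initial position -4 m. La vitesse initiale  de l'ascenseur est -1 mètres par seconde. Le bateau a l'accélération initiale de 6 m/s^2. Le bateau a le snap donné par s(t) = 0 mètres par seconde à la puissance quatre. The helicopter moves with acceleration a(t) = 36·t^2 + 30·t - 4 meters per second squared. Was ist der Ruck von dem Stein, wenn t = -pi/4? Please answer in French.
En partant de la vitesse v(t) = 32·sin(4·t), nous prenons 2 dérivées. La dérivée de la vitesse donne l'accélération: a(t) = 128·cos(4·t). La dérivée de l'accélération donne le jerk: j(t) = -512·sin(4·t). En utilisant j(t) = -512·sin(4·t) et en substituant t = -pi/4, nous trouvons j = 0.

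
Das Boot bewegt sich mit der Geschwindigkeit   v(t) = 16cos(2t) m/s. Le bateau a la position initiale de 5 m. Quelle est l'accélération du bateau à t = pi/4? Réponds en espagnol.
Partiendo de la velocidad v(t) = 16·cos(2·t), tomamos 1 derivada. La derivada de la velocidad da la aceleración: a(t) = -32·sin(2·t). Tenemos la aceleración a(t) = -32·sin(2·t). Sustituyendo t = pi/4: a(pi/4) = -32.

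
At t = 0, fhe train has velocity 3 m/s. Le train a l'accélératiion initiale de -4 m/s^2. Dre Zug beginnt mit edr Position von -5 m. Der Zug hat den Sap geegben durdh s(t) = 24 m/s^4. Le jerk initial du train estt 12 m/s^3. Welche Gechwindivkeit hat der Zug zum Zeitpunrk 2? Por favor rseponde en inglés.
We must find the integral of our snap equation s(t) = 24 3 times. The integral of snap, with j(0) = 12, gives jerk: j(t) = 24·t + 12. The antiderivative of jerk, with a(0) = -4, gives acceleration: a(t) = 12·t^2 + 12·t - 4. The integral of acceleration, with v(0) = 3, gives velocity: v(t) = 4·t^3 + 6·t^2 - 4·t + 3. We have velocity v(t) = 4·t^3 + 6·t^2 - 4·t + 3. Substituting t = 2: v(2) = 51.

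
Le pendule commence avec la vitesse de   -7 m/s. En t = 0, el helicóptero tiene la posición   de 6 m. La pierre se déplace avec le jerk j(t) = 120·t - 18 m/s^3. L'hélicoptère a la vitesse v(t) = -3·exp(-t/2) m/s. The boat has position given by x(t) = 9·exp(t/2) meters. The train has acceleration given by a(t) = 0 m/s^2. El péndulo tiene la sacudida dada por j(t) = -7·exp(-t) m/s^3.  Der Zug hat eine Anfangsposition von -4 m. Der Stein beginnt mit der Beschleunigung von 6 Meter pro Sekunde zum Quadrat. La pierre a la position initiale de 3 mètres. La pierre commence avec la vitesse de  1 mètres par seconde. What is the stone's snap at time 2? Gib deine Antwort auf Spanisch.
Para resolver esto, necesitamos tomar 1 derivada de nuestra ecuación de la sacudida j(t) = 120·t - 18. Tomando d/dt de j(t), encontramos s(t) = 120. Usando s(t) = 120 y sustituyendo t = 2, encontramos s = 120.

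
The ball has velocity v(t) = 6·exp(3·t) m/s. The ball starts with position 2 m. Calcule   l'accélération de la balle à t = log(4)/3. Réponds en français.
En partant de la vitesse v(t) = 6·exp(3·t), nous prenons 1 dérivée. La dérivée de la vitesse donne l'accélération: a(t) = 18·exp(3·t). Nous avons l'accélération a(t) = 18·exp(3·t). En substituant t = log(4)/3: a(log(4)/3) = 72.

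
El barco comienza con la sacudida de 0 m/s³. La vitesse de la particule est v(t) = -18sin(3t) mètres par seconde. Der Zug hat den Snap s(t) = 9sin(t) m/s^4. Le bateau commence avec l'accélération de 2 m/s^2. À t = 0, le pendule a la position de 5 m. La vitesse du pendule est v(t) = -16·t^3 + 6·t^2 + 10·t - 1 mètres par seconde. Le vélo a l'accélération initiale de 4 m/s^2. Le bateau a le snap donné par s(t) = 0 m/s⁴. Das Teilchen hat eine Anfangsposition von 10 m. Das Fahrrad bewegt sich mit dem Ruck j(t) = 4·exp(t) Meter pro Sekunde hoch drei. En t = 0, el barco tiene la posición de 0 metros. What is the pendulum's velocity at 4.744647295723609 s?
We have velocity v(t) = -16·t^3 + 6·t^2 + 10·t - 1. Substituting t = 4.744647295723609: v(4.744647295723609) = -1527.44301062175.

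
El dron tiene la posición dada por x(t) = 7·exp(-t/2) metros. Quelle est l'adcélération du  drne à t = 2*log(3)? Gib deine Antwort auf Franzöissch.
Nous devons dériver notre équation de la position x(t) = 7·exp(-t/2) 2 fois. En dérivant la position, nous obtenons la vitesse: v(t) = -7·exp(-t/2)/2. En dérivant la vitesse, nous obtenons l'accélération: a(t) = 7·exp(-t/2)/4. Nous avons l'accélération a(t) = 7·exp(-t/2)/4. En substituant t = 2*log(3): a(2*log(3)) = 7/12.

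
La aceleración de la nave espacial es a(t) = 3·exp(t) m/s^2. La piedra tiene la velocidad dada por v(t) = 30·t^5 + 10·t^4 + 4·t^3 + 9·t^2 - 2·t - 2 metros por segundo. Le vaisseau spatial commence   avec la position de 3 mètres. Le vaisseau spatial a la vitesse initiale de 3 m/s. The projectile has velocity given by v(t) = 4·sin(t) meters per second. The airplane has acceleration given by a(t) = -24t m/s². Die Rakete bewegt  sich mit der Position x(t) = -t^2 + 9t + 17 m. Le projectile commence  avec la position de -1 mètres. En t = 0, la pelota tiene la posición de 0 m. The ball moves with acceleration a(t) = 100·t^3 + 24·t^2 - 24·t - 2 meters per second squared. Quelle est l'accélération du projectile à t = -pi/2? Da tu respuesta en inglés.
We must differentiate our velocity equation v(t) = 4·sin(t) 1 time. The derivative of velocity gives acceleration: a(t) = 4·cos(t). We have acceleration a(t) = 4·cos(t). Substituting t = -pi/2: a(-pi/2) = 0.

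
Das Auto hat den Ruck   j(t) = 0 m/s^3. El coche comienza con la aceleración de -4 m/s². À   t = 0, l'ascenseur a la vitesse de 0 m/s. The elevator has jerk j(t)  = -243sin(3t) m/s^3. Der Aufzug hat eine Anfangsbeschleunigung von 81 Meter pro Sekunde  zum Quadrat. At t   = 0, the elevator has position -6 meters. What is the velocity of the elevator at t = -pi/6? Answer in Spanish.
Debemos encontrar la antiderivada de nuestra ecuación de la sacudida j(t) = -243·sin(3·t) 2 veces. La antiderivada de la sacudida, con a(0) = 81, da la aceleración: a(t) = 81·cos(3·t). La antiderivada de la aceleración, con v(0) = 0, da la velocidad: v(t) = 27·sin(3·t). Tenemos la velocidad v(t) = 27·sin(3·t). Sustituyendo t = -pi/6: v(-pi/6) = -27.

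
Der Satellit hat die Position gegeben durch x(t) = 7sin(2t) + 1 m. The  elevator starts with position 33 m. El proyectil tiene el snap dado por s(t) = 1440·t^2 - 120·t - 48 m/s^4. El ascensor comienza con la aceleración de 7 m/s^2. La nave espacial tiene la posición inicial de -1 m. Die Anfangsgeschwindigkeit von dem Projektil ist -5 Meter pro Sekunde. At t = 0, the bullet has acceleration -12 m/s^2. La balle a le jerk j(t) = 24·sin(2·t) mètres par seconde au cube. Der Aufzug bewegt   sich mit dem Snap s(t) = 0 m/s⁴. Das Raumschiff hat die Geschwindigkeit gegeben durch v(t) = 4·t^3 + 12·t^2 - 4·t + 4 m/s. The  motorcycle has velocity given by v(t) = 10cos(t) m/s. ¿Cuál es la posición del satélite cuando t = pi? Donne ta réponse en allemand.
Aus der Gleichung für die Position x(t) = 7·sin(2·t) + 1, setzen wir t = pi ein und erhalten x = 1.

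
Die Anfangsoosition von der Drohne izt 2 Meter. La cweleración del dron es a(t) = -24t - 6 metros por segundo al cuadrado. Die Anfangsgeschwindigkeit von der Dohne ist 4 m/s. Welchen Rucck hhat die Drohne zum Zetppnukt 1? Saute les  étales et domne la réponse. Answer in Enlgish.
j(1) = -24.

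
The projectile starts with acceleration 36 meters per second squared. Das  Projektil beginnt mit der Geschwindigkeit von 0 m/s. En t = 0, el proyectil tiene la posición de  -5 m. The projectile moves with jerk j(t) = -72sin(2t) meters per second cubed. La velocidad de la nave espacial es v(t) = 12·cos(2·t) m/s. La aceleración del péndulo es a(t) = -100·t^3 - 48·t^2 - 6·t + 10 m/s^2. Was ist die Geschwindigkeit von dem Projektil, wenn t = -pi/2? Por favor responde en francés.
Nous devons trouver l'intégrale de notre équation du jerk j(t) = -72·sin(2·t) 2 fois. En intégrant le jerk et en utilisant la condition initiale a(0) = 36, nous obtenons a(t) = 36·cos(2·t). En intégrant l'accélération et en utilisant la condition initiale v(0) = 0, nous obtenons v(t) = 18·sin(2·t). En utilisant v(t) = 18·sin(2·t) et en substituant t = -pi/2, nous trouvons v = 0.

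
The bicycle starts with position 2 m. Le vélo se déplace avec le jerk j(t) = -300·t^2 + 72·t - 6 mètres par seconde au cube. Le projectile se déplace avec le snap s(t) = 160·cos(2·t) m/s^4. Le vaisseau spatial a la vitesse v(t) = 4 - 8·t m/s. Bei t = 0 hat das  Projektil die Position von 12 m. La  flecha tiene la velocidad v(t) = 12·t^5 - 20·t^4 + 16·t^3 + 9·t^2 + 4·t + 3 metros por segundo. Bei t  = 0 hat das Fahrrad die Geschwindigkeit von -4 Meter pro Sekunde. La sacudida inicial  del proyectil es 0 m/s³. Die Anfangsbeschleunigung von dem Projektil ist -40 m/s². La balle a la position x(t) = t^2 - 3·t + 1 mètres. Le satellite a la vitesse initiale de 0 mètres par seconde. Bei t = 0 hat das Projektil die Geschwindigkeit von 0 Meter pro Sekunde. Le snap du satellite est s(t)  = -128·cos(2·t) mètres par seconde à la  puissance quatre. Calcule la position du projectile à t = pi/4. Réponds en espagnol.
Partiendo del snap s(t) = 160·cos(2·t), tomamos 4 antiderivadas. Tomando ∫s(t)dt y aplicando j(0) = 0, encontramos j(t) = 80·sin(2·t). Tomando ∫j(t)dt y aplicando a(0) = -40, encontramos a(t) = -40·cos(2·t). La integral de la aceleración es la velocidad. Usando v(0) = 0, obtenemos v(t) = -20·sin(2·t). Tomando ∫v(t)dt y aplicando x(0) = 12, encontramos x(t) = 10·cos(2·t) + 2. Usando x(t) = 10·cos(2·t) + 2 y sustituyendo t = pi/4, encontramos x = 2.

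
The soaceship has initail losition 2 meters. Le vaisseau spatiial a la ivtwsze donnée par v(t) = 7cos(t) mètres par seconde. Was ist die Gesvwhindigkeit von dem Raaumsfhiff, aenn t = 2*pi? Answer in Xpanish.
Usando v(t) = 7·cos(t) y sustituyendo t = 2*pi, encontramos v = 7.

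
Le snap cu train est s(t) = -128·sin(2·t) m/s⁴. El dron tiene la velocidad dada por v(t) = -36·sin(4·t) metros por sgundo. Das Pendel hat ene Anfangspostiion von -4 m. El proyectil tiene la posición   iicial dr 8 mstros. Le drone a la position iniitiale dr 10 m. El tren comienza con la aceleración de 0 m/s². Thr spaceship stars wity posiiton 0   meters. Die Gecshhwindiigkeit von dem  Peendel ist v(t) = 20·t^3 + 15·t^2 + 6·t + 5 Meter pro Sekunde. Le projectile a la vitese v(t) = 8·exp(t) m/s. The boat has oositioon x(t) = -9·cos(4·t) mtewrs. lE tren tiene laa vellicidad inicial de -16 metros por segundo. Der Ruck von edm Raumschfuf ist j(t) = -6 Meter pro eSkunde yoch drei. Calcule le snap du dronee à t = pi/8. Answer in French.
En partant de la vitesse v(t) = -36·sin(4·t), nous prenons 3 dérivées. En dérivant la vitesse, nous obtenons l'accélération: a(t) = -144·cos(4·t). En dérivant l'accélération, nous obtenons le jerk: j(t) = 576·sin(4·t). En prenant d/dt de j(t), nous trouvons s(t) = 2304·cos(4·t). De l'équation du snap s(t) = 2304·cos(4·t), nous substituons t = pi/8 pour obtenir s = 0.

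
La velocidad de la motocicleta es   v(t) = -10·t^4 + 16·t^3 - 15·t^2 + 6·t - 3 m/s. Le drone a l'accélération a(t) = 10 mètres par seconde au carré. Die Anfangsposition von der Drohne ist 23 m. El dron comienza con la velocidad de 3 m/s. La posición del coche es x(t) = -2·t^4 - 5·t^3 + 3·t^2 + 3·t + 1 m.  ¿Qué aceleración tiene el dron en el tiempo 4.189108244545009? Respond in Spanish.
De la ecuación de la aceleración a(t) = 10, sustituimos t = 4.189108244545009 para obtener a = 10.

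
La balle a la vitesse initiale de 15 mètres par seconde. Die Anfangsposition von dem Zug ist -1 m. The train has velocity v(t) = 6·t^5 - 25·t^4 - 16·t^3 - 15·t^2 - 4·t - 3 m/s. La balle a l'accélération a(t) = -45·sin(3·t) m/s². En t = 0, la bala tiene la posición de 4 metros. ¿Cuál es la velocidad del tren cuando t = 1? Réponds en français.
Nous avons la vitesse v(t) = 6·t^5 - 25·t^4 - 16·t^3 - 15·t^2 - 4·t - 3. En substituant t = 1: v(1) = -57.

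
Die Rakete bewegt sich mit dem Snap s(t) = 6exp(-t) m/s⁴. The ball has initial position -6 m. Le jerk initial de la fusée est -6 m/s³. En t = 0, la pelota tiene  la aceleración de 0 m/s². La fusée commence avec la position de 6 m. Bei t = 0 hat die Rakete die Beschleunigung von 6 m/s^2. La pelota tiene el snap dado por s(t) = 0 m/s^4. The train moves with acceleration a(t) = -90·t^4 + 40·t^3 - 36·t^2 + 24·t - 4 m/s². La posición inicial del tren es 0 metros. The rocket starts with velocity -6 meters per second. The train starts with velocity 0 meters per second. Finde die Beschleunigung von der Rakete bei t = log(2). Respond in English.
To find the answer, we compute 2 integrals of s(t) = 6·exp(-t). Integrating snap and using the initial condition j(0) = -6, we get j(t) = -6·exp(-t). Finding the integral of j(t) and using a(0) = 6: a(t) = 6·exp(-t). From the given acceleration equation a(t) = 6·exp(-t), we substitute t = log(2) to get a = 3.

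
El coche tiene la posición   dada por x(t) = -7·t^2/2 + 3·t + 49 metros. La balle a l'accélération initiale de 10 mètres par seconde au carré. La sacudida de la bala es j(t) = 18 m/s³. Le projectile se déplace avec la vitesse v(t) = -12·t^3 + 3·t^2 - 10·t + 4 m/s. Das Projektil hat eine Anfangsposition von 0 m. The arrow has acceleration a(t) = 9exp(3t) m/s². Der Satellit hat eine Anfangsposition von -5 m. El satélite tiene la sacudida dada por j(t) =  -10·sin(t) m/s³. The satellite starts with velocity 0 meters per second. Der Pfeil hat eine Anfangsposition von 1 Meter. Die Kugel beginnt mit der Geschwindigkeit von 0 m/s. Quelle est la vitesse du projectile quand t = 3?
De l'équation de la vitesse v(t) = -12·t^3 + 3·t^2 - 10·t + 4, nous substituons t = 3 pour obtenir v = -323.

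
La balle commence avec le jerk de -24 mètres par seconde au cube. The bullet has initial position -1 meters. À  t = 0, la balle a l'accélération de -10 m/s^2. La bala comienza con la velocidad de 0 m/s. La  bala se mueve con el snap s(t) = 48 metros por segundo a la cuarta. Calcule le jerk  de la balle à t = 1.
Nous devons intégrer notre équation du snap s(t) = 48 1 fois. En intégrant le snap et en utilisant la condition initiale j(0) = -24, nous obtenons j(t) = 48·t - 24. En utilisant j(t) = 48·t - 24 et en substituant t = 1, nous trouvons j = 24.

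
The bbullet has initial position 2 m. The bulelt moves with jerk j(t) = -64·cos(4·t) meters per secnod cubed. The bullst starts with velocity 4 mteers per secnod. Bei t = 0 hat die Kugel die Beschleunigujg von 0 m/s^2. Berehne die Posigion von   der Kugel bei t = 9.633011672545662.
Wir müssen die Stammfunktion unserer Gleichung für den Ruck j(t) = -64·cos(4·t) 3-mal finden. Durch Integration von dem Ruck und Verwendung der Anfangsbedingung a(0) = 0, erhalten wir a(t) = -16·sin(4·t). Durch Integration von der Beschleunigung und Verwendung der Anfangsbedingung v(0) = 4, erhalten wir v(t) = 4·cos(4·t). Das Integral von der Geschwindigkeit ist die Position. Mit x(0) = 2 erhalten wir x(t) = sin(4·t) + 2. Wir haben die Position x(t) = sin(4·t) + 2. Durch Einsetzen von t = 9.633011672545662: x(9.633011672545662) = 2.73990884741737.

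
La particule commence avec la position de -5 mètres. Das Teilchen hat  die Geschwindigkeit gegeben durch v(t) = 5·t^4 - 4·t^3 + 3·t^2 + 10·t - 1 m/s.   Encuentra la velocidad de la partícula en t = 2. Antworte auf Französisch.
En utilisant v(t) = 5·t^4 - 4·t^3 + 3·t^2 + 10·t - 1 et en substituant t = 2, nous trouvons v = 79.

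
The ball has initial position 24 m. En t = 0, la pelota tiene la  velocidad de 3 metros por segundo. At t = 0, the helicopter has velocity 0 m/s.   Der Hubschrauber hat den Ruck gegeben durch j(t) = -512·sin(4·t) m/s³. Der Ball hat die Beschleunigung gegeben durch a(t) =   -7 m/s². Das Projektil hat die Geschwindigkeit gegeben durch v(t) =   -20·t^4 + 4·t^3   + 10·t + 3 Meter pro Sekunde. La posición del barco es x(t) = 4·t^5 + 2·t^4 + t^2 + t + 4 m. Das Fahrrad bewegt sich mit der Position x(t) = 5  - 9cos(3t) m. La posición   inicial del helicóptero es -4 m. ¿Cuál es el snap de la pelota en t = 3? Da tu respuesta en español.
Partiendo de la aceleración a(t) = -7, tomamos 2 derivadas. Derivando la aceleración, obtenemos la sacudida: j(t) = 0. La derivada de la sacudida da el snap: s(t) = 0. Tenemos el snap s(t) = 0. Sustituyendo t = 3: s(3) = 0.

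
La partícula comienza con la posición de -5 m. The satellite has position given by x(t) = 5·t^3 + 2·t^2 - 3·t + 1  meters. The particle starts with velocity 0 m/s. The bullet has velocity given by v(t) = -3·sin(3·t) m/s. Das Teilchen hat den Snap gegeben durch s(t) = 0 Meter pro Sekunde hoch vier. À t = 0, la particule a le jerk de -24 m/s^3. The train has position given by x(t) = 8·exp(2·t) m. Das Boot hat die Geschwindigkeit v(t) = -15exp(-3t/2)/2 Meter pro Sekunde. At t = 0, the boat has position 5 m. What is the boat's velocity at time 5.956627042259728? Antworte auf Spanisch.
Tenemos la velocidad v(t) = -15·exp(-3·t/2)/2. Sustituyendo t = 5.956627042259728: v(5.956627042259728) = -0.000987792855278734.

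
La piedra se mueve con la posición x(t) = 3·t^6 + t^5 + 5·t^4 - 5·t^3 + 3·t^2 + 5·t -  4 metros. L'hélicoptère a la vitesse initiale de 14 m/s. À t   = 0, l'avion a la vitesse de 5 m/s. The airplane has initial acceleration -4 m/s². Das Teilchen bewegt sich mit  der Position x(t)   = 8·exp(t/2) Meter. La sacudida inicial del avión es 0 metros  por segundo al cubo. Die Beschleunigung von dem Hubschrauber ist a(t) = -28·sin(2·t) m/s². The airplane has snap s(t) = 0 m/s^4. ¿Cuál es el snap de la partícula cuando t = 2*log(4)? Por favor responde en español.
Debemos derivar nuestra ecuación de la posición x(t) = 8·exp(t/2) 4 veces. Derivando la posición, obtenemos la velocidad: v(t) = 4·exp(t/2). La derivada de la velocidad da la aceleración: a(t) = 2·exp(t/2). La derivada de la aceleración da la sacudida: j(t) = exp(t/2). Tomando d/dt de j(t), encontramos s(t) = exp(t/2)/2. Tenemos el snap s(t) = exp(t/2)/2. Sustituyendo t = 2*log(4): s(2*log(4)) = 2.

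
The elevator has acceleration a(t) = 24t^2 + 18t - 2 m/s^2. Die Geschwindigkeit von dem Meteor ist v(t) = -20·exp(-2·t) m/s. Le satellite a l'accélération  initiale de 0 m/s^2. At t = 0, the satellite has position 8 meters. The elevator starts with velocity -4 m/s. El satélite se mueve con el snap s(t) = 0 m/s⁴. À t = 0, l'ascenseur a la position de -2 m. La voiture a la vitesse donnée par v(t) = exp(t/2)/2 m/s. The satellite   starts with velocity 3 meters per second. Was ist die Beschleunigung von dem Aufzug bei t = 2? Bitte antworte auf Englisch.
Using a(t) = 24·t^2 + 18·t - 2 and substituting t = 2, we find a = 130.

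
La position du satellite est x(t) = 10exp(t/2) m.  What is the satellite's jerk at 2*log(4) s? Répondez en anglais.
Starting from position x(t) = 10·exp(t/2), we take 3 derivatives. The derivative of position gives velocity: v(t) = 5·exp(t/2). Taking d/dt of v(t), we find a(t) = 5·exp(t/2)/2. Taking d/dt of a(t), we find j(t) = 5·exp(t/2)/4. Using j(t) = 5·exp(t/2)/4 and substituting t = 2*log(4), we find j = 5.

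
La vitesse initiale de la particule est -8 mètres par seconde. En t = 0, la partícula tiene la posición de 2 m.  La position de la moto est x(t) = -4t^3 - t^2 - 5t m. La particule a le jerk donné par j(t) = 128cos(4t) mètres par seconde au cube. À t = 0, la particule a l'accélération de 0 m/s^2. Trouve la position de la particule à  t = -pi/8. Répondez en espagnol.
Partiendo de la sacudida j(t) = 128·cos(4·t), tomamos 3 antiderivadas. Tomando ∫j(t)dt y aplicando a(0) = 0, encontramos a(t) = 32·sin(4·t). Tomando ∫a(t)dt y aplicando v(0) = -8, encontramos v(t) = -8·cos(4·t). Tomando ∫v(t)dt y aplicando x(0) = 2, encontramos x(t) = 2 - 2·sin(4·t). De la ecuación de la posición x(t) = 2 - 2·sin(4·t), sustituimos t = -pi/8 para obtener x = 4.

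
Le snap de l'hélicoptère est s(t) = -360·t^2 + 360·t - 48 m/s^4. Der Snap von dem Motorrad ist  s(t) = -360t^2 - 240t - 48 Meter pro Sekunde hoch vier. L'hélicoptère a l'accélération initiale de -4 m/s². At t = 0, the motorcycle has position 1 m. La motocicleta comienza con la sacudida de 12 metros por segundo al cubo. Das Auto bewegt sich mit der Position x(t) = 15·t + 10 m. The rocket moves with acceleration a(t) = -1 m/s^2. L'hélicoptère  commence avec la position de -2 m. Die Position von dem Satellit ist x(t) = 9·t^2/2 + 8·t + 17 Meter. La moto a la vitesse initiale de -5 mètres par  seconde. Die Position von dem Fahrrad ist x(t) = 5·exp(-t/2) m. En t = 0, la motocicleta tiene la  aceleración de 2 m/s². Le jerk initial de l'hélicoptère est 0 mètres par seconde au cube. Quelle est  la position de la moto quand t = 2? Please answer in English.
We need to integrate our snap equation s(t) = -360·t^2 - 240·t - 48 4 times. The integral of snap, with j(0) = 12, gives jerk: j(t) = -120·t^3 - 120·t^2 - 48·t + 12. The antiderivative of jerk, with a(0) = 2, gives acceleration: a(t) = -30·t^4 - 40·t^3 - 24·t^2 + 12·t + 2. Integrating acceleration and using the initial condition v(0) = -5, we get v(t) = -6·t^5 - 10·t^4 - 8·t^3 + 6·t^2 + 2·t - 5. The integral of velocity, with x(0) = 1, gives position: x(t) = -t^6 - 2·t^5 - 2·t^4 + 2·t^3 + t^2 - 5·t + 1. We have position x(t) = -t^6 - 2·t^5 - 2·t^4 + 2·t^3 + t^2 - 5·t + 1. Substituting t = 2: x(2) = -149.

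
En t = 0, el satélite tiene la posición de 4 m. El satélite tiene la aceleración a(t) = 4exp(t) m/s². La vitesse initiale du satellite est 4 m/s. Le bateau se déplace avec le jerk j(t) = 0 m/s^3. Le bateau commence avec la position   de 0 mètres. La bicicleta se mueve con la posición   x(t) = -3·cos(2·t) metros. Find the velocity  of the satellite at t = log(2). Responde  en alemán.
Wir müssen das Integral unserer Gleichung für die Beschleunigung a(t) = 4·exp(t) 1-mal finden. Durch Integration von der Beschleunigung und Verwendung der Anfangsbedingung v(0) = 4, erhalten wir v(t) = 4·exp(t). Wir haben die Geschwindigkeit v(t) = 4·exp(t). Durch Einsetzen von t = log(2): v(log(2)) = 8.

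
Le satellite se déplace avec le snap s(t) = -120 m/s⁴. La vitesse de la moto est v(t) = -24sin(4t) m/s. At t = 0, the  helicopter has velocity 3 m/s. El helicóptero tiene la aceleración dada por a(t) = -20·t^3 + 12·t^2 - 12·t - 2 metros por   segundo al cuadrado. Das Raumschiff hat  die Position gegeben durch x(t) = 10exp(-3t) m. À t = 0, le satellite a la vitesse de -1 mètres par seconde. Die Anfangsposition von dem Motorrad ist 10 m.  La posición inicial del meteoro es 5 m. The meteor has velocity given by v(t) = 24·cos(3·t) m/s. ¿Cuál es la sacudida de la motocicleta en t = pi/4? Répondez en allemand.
Ausgehend von der Geschwindigkeit v(t) = -24·sin(4·t), nehmen wir 2 Ableitungen. Mit d/dt von v(t) finden wir a(t) = -96·cos(4·t). Die Ableitung von der Beschleunigung ergibt den Ruck: j(t) = 384·sin(4·t). Aus der Gleichung für den Ruck j(t) = 384·sin(4·t), setzen wir t = pi/4 ein und erhalten j = 0.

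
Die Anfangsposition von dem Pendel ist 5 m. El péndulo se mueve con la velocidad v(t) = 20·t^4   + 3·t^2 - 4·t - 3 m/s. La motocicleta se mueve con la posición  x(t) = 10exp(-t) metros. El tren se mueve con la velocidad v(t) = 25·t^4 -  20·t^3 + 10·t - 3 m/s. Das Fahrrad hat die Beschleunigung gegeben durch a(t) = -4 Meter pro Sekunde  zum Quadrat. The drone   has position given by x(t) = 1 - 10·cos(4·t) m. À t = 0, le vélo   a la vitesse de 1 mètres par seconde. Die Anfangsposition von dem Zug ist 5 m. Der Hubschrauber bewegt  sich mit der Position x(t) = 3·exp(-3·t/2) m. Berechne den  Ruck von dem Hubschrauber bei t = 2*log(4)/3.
Wir müssen unsere Gleichung für die Position x(t) = 3·exp(-3·t/2) 3-mal ableiten. Mit d/dt von x(t) finden wir v(t) = -9·exp(-3·t/2)/2. Durch Ableiten von der Geschwindigkeit erhalten wir die Beschleunigung: a(t) = 27·exp(-3·t/2)/4. Durch Ableiten von der Beschleunigung erhalten wir den Ruck: j(t) = -81·exp(-3·t/2)/8. Mit j(t) = -81·exp(-3·t/2)/8 und Einsetzen von t = 2*log(4)/3, finden wir j = -81/32.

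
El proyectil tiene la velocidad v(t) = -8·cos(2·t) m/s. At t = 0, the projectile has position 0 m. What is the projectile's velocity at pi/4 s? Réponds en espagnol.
Usando v(t) = -8·cos(2·t) y sustituyendo t = pi/4, encontramos v = 0.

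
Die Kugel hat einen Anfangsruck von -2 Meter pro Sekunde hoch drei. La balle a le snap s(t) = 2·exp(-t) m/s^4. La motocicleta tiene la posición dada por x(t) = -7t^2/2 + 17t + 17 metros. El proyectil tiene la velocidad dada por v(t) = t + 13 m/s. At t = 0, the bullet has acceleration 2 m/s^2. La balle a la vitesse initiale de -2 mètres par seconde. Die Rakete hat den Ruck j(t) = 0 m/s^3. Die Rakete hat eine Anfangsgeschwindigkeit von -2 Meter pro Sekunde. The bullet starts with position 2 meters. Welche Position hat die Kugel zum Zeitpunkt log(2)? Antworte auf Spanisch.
Necesitamos integrar nuestra ecuación del snap s(t) = 2·exp(-t) 4 veces. La antiderivada del snap es la sacudida. Usando j(0) = -2, obtenemos j(t) = -2·exp(-t). Tomando ∫j(t)dt y aplicando a(0) = 2, encontramos a(t) = 2·exp(-t). La antiderivada de la aceleración es la velocidad. Usando v(0) = -2, obtenemos v(t) = -2·exp(-t). La antiderivada de la velocidad es la posición. Usando x(0) = 2, obtenemos x(t) = 2·exp(-t). De la ecuación de la posición x(t) = 2·exp(-t), sustituimos t = log(2) para obtener x = 1.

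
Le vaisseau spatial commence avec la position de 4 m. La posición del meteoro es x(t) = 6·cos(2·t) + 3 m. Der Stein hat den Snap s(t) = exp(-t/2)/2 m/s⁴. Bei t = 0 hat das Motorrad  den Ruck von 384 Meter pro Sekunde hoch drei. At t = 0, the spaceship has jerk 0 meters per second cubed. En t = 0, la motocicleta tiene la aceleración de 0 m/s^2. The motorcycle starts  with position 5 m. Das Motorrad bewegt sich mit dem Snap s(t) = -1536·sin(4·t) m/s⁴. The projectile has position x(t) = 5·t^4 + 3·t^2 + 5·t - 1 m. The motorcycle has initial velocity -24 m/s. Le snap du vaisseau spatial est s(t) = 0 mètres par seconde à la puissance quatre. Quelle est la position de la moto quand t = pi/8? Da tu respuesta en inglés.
To find the answer, we compute 4 antiderivatives of s(t) = -1536·sin(4·t). Finding the integral of s(t) and using j(0) = 384: j(t) = 384·cos(4·t). Taking ∫j(t)dt and applying a(0) = 0, we find a(t) = 96·sin(4·t). The integral of acceleration is velocity. Using v(0) = -24, we get v(t) = -24·cos(4·t). Taking ∫v(t)dt and applying x(0) = 5, we find x(t) = 5 - 6·sin(4·t). Using x(t) = 5 - 6·sin(4·t) and substituting t = pi/8, we find x = -1.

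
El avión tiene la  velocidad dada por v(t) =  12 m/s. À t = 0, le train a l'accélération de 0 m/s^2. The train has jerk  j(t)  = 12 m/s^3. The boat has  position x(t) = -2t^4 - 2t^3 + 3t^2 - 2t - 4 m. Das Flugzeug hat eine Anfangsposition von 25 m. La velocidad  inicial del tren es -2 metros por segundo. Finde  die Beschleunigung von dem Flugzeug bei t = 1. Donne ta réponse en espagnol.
Partiendo de la velocidad v(t) = 12, tomamos 1 derivada. Derivando la velocidad, obtenemos la aceleración: a(t) = 0. De la ecuación de la aceleración a(t) = 0, sustituimos t = 1 para obtener a = 0.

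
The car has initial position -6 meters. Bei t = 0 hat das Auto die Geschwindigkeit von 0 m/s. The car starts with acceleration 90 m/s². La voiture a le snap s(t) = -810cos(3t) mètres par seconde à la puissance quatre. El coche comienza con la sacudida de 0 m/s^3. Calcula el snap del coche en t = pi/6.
Usando s(t) = -810·cos(3·t) y sustituyendo t = pi/6, encontramos s = 0.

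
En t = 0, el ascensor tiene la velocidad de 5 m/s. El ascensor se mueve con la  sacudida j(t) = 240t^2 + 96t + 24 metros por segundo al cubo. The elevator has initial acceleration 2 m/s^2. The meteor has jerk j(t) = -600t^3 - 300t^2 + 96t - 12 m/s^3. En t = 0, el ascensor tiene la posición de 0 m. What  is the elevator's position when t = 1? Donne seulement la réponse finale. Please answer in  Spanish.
x(1) = 18.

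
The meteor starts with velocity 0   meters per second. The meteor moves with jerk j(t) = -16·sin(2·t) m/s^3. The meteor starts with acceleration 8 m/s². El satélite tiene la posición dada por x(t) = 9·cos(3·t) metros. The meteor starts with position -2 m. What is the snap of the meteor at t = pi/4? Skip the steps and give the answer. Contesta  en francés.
Le snap à t = pi/4 est s = 0.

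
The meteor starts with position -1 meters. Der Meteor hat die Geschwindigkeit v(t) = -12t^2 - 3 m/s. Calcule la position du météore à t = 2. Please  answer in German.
Ausgehend von der Geschwindigkeit v(t) = -12·t^2 - 3, nehmen wir 1 Integral. Das Integral von der Geschwindigkeit, mit x(0) = -1, ergibt die Position: x(t) = -4·t^3 - 3·t - 1. Wir haben die Position x(t) = -4·t^3 - 3·t - 1. Durch Einsetzen von t = 2: x(2) = -39.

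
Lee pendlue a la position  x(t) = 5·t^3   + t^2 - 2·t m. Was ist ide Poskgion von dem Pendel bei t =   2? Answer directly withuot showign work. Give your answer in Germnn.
Die Antwort ist 40.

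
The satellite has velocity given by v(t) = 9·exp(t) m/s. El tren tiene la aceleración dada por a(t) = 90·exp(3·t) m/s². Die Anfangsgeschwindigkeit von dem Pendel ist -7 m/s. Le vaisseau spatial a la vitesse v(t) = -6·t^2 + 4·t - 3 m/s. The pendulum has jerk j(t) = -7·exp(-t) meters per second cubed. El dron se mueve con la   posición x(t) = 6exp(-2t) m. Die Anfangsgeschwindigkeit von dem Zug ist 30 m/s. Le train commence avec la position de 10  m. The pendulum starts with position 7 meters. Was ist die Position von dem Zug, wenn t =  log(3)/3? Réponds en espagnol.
Debemos encontrar la integral de nuestra ecuación de la aceleración a(t) = 90·exp(3·t) 2 veces. Integrando la aceleración y usando la condición inicial v(0) = 30, obtenemos v(t) = 30·exp(3·t). Tomando ∫v(t)dt y aplicando x(0) = 10, encontramos x(t) = 10·exp(3·t). Tenemos la posición x(t) = 10·exp(3·t). Sustituyendo t = log(3)/3: x(log(3)/3) = 30.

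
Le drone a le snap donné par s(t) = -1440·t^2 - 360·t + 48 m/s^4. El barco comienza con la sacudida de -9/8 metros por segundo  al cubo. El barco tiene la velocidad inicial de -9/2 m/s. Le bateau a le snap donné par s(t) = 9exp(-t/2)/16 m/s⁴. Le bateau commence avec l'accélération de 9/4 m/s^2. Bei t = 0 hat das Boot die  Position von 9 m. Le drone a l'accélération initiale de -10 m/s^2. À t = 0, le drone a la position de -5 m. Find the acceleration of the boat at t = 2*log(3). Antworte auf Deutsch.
Wir müssen das Integral unserer Gleichung für den Snap s(t) = 9·exp(-t/2)/16 2-mal finden. Durch Integration von dem Snap und Verwendung der Anfangsbedingung j(0) = -9/8, erhalten wir j(t) = -9·exp(-t/2)/8. Durch Integration von dem Ruck und Verwendung der Anfangsbedingung a(0) = 9/4, erhalten wir a(t) = 9·exp(-t/2)/4. Aus der Gleichung für die Beschleunigung a(t) = 9·exp(-t/2)/4, setzen wir t = 2*log(3) ein und erhalten a = 3/4.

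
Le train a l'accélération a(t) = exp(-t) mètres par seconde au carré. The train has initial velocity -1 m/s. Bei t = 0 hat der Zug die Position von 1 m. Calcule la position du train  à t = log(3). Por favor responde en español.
Necesitamos integrar nuestra ecuación de la aceleración a(t) = exp(-t) 2 veces. La antiderivada de la aceleración, con v(0) = -1, da la velocidad: v(t) = -exp(-t). La antiderivada de la velocidad, con x(0) = 1, da la posición: x(t) = exp(-t). Usando x(t) = exp(-t) y sustituyendo t = log(3), encontramos x = 1/3.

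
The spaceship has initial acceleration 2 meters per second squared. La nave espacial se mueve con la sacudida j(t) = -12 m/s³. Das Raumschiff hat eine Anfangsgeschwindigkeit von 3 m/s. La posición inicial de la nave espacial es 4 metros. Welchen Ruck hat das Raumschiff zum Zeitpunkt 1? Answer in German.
Wir haben den Ruck j(t) = -12. Durch Einsetzen von t = 1: j(1) = -12.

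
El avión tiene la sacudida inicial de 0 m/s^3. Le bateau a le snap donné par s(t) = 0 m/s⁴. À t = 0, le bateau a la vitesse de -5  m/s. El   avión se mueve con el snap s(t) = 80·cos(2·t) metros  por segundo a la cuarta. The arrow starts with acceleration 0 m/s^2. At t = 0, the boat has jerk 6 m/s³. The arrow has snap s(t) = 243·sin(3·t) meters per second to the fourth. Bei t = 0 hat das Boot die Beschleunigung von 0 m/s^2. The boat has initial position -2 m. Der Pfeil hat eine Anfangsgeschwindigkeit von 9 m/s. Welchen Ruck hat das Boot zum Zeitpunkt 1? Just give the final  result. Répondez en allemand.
Die Antwort ist 6.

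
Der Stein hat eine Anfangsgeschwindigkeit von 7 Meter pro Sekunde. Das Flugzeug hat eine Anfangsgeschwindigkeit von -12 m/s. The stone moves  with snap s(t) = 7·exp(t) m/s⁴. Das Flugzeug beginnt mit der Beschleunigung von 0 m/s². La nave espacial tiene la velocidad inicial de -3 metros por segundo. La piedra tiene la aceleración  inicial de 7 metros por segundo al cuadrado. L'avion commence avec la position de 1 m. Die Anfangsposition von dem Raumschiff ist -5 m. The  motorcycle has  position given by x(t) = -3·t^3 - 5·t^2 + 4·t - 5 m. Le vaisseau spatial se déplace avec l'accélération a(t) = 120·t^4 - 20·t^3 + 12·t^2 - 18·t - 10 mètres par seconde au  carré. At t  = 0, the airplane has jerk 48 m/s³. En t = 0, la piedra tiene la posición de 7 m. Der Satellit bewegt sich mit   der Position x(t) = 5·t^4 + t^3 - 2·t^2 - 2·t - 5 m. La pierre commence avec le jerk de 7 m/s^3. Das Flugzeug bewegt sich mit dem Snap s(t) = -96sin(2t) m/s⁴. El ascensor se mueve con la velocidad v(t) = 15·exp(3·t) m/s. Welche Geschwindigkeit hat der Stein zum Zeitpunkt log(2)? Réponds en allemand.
Um dies zu lösen, müssen wir 3 Integrale unserer Gleichung für den Snap s(t) = 7·exp(t) finden. Die Stammfunktion von dem Snap, mit j(0) = 7, ergibt den Ruck: j(t) = 7·exp(t). Die Stammfunktion von dem Ruck, mit a(0) = 7, ergibt die Beschleunigung: a(t) = 7·exp(t). Mit ∫a(t)dt und Anwendung von v(0) = 7, finden wir v(t) = 7·exp(t). Wir haben die Geschwindigkeit v(t) = 7·exp(t). Durch Einsetzen von t = log(2): v(log(2)) = 14.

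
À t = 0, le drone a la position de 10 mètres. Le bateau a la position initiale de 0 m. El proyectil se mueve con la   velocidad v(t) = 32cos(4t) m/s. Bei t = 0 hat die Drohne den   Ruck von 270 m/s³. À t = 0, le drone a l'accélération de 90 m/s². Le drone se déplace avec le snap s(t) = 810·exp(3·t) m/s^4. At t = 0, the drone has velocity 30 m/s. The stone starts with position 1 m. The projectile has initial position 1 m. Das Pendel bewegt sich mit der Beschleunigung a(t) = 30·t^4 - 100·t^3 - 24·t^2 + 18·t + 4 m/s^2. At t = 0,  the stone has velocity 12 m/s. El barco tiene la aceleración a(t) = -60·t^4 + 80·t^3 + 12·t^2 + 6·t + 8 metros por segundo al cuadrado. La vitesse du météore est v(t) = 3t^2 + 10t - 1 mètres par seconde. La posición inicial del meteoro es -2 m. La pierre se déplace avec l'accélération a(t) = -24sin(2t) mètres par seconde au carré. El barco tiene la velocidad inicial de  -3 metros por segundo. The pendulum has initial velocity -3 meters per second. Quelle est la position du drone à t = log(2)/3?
Nous devons intégrer notre équation du snap s(t) = 810·exp(3·t) 4 fois. La primitive du snap, avec j(0) = 270, donne le jerk: j(t) = 270·exp(3·t). L'intégrale du jerk, avec a(0) = 90, donne l'accélération: a(t) = 90·exp(3·t). En intégrant l'accélération et en utilisant la condition initiale v(0) = 30, nous obtenons v(t) = 30·exp(3·t). En intégrant la vitesse et en utilisant la condition initiale x(0) = 10, nous obtenons x(t) = 10·exp(3·t). En utilisant x(t) = 10·exp(3·t) et en substituant t = log(2)/3, nous trouvons x = 20.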